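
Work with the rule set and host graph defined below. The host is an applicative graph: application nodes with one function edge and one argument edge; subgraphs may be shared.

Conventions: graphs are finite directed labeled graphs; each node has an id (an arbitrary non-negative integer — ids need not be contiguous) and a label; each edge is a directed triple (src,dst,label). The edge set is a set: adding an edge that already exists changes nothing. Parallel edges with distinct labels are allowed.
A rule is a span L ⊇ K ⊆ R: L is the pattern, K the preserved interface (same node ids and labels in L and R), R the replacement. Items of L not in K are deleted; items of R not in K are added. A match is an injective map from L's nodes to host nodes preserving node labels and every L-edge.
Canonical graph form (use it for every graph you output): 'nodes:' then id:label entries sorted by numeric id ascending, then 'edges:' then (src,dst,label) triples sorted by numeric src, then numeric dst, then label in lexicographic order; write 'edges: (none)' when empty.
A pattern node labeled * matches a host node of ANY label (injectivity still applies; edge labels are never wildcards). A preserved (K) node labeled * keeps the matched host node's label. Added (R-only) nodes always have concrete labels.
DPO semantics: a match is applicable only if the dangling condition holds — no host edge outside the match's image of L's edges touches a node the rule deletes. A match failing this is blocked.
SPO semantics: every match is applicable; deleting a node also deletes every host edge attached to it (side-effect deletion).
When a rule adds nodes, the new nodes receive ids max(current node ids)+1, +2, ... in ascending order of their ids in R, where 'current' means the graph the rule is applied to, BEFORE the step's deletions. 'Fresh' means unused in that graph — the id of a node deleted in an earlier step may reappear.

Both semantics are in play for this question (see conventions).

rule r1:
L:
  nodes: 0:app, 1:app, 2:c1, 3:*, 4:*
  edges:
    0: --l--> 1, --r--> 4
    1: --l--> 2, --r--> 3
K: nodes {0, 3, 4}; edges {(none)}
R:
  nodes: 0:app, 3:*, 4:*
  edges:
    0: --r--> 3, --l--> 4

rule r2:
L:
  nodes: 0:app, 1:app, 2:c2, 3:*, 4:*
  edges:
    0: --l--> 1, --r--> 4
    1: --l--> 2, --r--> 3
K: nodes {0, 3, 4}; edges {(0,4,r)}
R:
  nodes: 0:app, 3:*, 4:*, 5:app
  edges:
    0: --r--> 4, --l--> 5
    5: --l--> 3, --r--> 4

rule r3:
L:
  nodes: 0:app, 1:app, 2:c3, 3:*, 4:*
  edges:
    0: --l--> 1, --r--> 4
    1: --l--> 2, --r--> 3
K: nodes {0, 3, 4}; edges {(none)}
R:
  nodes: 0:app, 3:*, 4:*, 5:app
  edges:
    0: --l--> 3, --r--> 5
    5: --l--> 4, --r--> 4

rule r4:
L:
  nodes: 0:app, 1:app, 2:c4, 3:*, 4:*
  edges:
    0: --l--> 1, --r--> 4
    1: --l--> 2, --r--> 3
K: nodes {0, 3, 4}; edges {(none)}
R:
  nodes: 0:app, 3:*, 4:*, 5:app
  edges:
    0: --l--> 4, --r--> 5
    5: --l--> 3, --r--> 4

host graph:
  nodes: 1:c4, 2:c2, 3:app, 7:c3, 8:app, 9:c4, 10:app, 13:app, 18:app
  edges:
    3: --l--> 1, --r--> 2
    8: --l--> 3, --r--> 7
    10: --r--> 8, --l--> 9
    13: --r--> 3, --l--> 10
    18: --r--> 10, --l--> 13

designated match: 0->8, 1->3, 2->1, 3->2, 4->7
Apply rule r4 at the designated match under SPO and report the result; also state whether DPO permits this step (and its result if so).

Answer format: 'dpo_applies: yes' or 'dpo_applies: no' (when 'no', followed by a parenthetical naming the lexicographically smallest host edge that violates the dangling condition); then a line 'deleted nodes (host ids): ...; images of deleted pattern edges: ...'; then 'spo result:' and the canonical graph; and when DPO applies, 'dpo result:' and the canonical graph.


dpo_applies: no
(the rule deletes node 3, which keeps host edge (13,3,r) outside the match image — the dangling condition fails, DPO blocks; SPO proceeds and side-deletes such edges)
deleted nodes (host ids): 1, 3; images of deleted pattern edges: (3,1,l); (3,2,r); (8,3,l); (8,7,r)
spo result:
nodes: 2:c2, 7:c3, 8:app, 9:c4, 10:app, 13:app, 18:app, 19:app
edges: (8,7,l); (8,19,r); (10,8,r); (10,9,l); (13,10,l); (18,10,r); (18,13,l); (19,2,l); (19,7,r)


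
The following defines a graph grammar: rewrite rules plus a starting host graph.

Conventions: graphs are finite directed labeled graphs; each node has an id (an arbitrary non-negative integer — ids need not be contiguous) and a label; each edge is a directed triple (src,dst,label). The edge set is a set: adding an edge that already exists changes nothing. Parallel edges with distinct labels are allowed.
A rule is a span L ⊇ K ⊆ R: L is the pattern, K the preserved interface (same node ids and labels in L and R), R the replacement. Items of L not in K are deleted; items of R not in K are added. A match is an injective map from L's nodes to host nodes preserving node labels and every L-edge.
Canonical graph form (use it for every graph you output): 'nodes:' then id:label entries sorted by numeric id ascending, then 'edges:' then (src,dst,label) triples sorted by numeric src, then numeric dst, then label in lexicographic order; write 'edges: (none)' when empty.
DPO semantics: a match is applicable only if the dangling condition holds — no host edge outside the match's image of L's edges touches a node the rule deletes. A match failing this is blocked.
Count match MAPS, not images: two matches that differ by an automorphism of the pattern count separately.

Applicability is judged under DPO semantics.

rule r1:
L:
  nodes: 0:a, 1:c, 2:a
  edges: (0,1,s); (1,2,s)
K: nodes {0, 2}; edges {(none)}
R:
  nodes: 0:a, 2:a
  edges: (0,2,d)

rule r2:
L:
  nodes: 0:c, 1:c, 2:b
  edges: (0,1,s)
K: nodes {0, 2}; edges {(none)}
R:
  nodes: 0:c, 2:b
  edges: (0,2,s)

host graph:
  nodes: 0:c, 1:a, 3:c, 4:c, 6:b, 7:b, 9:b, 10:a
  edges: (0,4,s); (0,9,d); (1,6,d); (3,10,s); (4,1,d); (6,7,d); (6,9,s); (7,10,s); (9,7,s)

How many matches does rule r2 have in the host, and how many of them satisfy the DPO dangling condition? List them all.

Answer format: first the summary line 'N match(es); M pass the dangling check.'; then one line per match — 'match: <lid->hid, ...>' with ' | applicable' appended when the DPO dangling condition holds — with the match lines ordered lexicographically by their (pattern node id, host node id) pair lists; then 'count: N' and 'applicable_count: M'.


3 match(es); 0 pass the dangling check.
match: 0->0, 1->4, 2->6
match: 0->0, 1->4, 2->7
match: 0->0, 1->4, 2->9
count: 3
applicable_count: 0


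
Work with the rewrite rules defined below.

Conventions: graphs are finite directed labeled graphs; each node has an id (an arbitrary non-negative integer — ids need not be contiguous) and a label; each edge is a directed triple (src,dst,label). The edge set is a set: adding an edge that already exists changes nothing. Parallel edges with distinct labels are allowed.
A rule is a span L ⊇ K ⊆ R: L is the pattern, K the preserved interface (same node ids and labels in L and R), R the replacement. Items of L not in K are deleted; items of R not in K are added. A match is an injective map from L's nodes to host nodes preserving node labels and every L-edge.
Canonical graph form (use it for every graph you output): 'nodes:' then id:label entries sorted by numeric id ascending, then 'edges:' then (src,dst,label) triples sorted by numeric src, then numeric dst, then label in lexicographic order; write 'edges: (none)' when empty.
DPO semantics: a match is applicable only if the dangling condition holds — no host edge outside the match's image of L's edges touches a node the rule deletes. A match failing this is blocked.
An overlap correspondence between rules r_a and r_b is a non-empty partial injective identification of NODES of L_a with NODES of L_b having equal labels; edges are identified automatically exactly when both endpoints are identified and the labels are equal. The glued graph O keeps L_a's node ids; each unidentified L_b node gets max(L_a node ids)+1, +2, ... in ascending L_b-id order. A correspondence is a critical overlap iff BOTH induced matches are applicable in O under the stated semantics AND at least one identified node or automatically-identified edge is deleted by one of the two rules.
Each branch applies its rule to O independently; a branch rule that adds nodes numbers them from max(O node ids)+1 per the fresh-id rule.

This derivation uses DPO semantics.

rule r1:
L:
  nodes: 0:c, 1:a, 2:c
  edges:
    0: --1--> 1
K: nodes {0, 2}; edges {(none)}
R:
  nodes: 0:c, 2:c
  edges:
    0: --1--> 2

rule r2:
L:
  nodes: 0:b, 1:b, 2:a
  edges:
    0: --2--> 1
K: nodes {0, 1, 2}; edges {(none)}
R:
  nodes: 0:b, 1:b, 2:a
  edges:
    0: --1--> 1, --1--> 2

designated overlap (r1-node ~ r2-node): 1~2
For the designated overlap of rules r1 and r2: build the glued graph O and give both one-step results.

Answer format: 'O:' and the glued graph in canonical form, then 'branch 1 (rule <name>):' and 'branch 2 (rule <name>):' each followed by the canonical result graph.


O:
nodes: 0:c, 1:a, 2:c, 3:b, 4:b
edges: (0,1,1); (3,4,2)
branch 1 (rule r1):
nodes: 0:c, 2:c, 3:b, 4:b
edges: (0,2,1); (3,4,2)
branch 2 (rule r2):
nodes: 0:c, 1:a, 2:c, 3:b, 4:b
edges: (0,1,1); (3,1,1); (3,4,1)


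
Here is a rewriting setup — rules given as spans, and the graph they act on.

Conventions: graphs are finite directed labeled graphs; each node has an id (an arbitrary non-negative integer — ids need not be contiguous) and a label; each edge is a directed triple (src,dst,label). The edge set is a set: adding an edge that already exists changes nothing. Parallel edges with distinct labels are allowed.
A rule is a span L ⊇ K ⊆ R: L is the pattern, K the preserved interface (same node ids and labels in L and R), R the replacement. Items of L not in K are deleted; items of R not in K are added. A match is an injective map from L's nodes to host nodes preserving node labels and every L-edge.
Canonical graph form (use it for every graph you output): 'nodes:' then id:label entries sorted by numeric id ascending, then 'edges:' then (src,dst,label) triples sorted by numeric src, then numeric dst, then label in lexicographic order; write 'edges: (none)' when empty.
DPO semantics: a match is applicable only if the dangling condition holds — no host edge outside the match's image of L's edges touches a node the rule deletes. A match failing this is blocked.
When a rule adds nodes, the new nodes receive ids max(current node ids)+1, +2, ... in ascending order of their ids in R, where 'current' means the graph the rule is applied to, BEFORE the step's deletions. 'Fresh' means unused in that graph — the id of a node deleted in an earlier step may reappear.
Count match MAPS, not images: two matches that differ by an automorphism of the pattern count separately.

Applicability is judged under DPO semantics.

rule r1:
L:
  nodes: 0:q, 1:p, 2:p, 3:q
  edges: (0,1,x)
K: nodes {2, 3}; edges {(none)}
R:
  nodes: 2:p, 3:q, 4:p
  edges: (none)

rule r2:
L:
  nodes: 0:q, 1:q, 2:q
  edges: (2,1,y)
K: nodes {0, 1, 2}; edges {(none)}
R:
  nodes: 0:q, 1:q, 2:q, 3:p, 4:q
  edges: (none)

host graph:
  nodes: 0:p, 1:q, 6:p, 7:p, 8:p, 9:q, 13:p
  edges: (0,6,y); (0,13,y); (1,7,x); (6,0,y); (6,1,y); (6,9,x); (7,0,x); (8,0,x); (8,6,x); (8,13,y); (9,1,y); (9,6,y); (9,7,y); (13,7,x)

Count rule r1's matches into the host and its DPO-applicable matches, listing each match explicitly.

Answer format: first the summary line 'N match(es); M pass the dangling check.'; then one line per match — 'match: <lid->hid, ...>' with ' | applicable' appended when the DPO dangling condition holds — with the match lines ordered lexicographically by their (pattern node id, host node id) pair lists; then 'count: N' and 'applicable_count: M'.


4 match(es); 0 pass the dangling check.
match: 0->1, 1->7, 2->0, 3->9
match: 0->1, 1->7, 2->6, 3->9
match: 0->1, 1->7, 2->8, 3->9
match: 0->1, 1->7, 2->13, 3->9
count: 4
applicable_count: 0


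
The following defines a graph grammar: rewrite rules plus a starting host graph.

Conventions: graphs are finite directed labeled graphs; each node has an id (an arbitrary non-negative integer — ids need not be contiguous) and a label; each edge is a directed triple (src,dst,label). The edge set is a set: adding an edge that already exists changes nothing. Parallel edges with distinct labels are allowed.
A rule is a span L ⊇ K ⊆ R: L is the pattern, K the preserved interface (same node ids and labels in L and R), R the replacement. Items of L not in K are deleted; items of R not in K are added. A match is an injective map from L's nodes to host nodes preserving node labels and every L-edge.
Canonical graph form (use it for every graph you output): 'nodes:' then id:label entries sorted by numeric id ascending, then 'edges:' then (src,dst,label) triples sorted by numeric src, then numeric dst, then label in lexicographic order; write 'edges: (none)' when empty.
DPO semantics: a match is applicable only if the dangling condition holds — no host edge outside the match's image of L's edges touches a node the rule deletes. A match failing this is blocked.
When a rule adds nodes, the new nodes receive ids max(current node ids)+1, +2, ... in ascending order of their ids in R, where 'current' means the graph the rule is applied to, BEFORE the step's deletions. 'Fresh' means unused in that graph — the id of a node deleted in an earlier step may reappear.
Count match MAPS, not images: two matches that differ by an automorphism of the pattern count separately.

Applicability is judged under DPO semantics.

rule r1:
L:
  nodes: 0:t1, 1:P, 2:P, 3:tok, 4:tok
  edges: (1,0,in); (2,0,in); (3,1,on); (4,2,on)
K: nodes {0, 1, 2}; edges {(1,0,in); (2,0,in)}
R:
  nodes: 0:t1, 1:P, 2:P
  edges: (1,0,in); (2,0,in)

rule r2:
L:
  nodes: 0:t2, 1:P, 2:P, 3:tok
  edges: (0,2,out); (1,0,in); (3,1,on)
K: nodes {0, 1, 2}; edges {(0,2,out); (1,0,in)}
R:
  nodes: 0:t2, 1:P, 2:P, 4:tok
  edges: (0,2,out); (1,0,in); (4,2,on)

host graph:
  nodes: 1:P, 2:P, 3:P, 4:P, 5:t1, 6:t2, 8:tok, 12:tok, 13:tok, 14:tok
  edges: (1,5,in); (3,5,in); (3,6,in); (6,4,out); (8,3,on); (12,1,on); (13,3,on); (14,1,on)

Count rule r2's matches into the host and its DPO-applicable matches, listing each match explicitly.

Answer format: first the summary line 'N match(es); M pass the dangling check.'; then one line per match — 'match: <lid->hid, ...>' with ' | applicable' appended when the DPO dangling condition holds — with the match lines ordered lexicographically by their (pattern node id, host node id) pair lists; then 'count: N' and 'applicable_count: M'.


2 match(es); 2 pass the dangling check.
match: 0->6, 1->3, 2->4, 3->8 | applicable
match: 0->6, 1->3, 2->4, 3->13 | applicable
count: 2
applicable_count: 2


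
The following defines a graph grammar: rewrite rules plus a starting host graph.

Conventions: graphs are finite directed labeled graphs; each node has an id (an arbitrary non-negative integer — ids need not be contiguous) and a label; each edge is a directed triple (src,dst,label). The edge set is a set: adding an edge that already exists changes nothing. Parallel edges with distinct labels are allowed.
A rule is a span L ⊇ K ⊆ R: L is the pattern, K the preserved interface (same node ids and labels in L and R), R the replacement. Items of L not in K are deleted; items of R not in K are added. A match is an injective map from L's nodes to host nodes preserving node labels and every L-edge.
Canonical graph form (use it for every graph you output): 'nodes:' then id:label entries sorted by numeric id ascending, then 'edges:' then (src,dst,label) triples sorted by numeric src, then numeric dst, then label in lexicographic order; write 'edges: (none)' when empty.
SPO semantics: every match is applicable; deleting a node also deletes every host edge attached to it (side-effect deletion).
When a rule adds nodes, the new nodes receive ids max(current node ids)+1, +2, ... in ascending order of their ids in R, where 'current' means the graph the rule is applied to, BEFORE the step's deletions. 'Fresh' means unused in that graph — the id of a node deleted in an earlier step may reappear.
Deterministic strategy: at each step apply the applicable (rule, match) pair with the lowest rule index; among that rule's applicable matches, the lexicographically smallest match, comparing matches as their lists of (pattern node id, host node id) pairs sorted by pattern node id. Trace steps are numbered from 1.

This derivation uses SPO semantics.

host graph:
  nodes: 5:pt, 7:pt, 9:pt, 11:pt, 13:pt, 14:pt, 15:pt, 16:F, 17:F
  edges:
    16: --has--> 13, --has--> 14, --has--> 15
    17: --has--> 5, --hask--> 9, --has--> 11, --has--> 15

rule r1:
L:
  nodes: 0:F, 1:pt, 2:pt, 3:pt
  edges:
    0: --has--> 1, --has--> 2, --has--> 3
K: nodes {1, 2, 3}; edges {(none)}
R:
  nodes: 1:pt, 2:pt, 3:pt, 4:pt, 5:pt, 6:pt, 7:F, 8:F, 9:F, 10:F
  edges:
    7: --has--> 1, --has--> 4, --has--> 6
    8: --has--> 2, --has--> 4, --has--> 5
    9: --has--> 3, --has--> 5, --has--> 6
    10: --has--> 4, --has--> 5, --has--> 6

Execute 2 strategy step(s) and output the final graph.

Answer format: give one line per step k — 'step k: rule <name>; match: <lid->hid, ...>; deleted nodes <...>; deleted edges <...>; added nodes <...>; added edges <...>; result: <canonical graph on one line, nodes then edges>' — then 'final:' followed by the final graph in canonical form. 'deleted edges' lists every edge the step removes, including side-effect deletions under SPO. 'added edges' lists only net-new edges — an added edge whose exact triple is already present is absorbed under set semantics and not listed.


step 1: rule r1; match: 0->16, 1->13, 2->14, 3->15; deleted nodes 16; deleted edges (16,13,has); (16,14,has); (16,15,has); added nodes 18, 19, 20, 21, 22, 23, 24; added edges (21,13,has); (21,18,has); (21,20,has); (22,14,has); (22,18,has); (22,19,has); (23,15,has); (23,19,has); (23,20,has); (24,18,has); (24,19,has); (24,20,has); result: nodes: 5:pt, 7:pt, 9:pt, 11:pt, 13:pt, 14:pt, 15:pt, 17:F, 18:pt, 19:pt, 20:pt, 21:F, 22:F, 23:F, 24:F edges: (17,5,has); (17,9,hask); (17,11,has); (17,15,has); (21,13,has); (21,18,has); (21,20,has); (22,14,has); (22,18,has); (22,19,has); (23,15,has); (23,19,has); (23,20,has); (24,18,has); (24,19,has); (24,20,has)
step 2: rule r1; match: 0->17, 1->5, 2->11, 3->15; deleted nodes 17; deleted edges (17,5,has); (17,9,hask); (17,11,has); (17,15,has); added nodes 25, 26, 27, 28, 29, 30, 31; added edges (28,5,has); (28,25,has); (28,27,has); (29,11,has); (29,25,has); (29,26,has); (30,15,has); (30,26,has); (30,27,has); (31,25,has); (31,26,has); (31,27,has); result: nodes: 5:pt, 7:pt, 9:pt, 11:pt, 13:pt, 14:pt, 15:pt, 18:pt, 19:pt, 20:pt, 21:F, 22:F, 23:F, 24:F, 25:pt, 26:pt, 27:pt, 28:F, 29:F, 30:F, 31:F edges: (21,13,has); (21,18,has); (21,20,has); (22,14,has); (22,18,has); (22,19,has); (23,15,has); (23,19,has); (23,20,has); (24,18,has); (24,19,has); (24,20,has); (28,5,has); (28,25,has); (28,27,has); (29,11,has); (29,25,has); (29,26,has); (30,15,has); (30,26,has); (30,27,has); (31,25,has); (31,26,has); (31,27,has)
final:
nodes: 5:pt, 7:pt, 9:pt, 11:pt, 13:pt, 14:pt, 15:pt, 18:pt, 19:pt, 20:pt, 21:F, 22:F, 23:F, 24:F, 25:pt, 26:pt, 27:pt, 28:F, 29:F, 30:F, 31:F
edges: (21,13,has); (21,18,has); (21,20,has); (22,14,has); (22,18,has); (22,19,has); (23,15,has); (23,19,has); (23,20,has); (24,18,has); (24,19,has); (24,20,has); (28,5,has); (28,25,has); (28,27,has); (29,11,has); (29,25,has); (29,26,has); (30,15,has); (30,26,has); (30,27,has); (31,25,has); (31,26,has); (31,27,has)


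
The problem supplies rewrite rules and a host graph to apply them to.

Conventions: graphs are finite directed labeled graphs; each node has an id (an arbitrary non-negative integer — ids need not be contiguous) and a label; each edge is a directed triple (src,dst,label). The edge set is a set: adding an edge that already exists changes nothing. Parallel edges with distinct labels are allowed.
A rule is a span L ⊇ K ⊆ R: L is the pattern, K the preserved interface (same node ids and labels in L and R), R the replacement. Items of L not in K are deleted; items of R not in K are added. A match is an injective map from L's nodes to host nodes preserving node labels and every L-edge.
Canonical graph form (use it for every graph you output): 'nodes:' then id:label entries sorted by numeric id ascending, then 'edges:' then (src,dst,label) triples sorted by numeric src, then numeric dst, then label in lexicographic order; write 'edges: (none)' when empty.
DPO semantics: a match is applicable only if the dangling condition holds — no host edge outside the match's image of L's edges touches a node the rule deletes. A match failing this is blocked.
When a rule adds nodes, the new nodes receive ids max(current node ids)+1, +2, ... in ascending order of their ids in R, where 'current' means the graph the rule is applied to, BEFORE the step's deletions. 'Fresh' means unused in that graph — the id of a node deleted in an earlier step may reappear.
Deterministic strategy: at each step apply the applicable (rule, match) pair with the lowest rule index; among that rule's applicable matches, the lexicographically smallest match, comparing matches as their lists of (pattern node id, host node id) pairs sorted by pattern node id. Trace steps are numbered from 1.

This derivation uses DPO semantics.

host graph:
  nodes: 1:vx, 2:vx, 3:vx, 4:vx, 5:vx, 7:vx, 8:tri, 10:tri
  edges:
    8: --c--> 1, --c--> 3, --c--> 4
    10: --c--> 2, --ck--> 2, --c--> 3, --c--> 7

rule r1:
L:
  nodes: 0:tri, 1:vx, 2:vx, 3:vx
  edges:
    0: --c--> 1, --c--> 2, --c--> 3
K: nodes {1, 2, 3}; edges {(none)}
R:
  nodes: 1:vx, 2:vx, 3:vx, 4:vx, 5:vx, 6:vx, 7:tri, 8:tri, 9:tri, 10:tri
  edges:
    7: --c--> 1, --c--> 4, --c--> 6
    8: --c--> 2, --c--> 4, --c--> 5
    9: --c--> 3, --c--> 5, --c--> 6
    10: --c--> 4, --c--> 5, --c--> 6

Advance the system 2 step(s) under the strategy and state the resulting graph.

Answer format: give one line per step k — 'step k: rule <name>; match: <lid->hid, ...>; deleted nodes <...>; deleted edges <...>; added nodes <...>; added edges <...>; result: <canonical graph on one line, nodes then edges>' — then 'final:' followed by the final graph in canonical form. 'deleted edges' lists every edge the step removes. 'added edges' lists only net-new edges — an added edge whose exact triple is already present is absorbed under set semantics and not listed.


step 1: rule r1; match: 0->8, 1->1, 2->3, 3->4; deleted nodes 8; deleted edges (8,1,c); (8,3,c); (8,4,c); added nodes 11, 12, 13, 14, 15, 16, 17; added edges (14,1,c); (14,11,c); (14,13,c); (15,3,c); (15,11,c); (15,12,c); (16,4,c); (16,12,c); (16,13,c); (17,11,c); (17,12,c); (17,13,c); result: nodes: 1:vx, 2:vx, 3:vx, 4:vx, 5:vx, 7:vx, 10:tri, 11:vx, 12:vx, 13:vx, 14:tri, 15:tri, 16:tri, 17:tri edges: (10,2,c); (10,2,ck); (10,3,c); (10,7,c); (14,1,c); (14,11,c); (14,13,c); (15,3,c); (15,11,c); (15,12,c); (16,4,c); (16,12,c); (16,13,c); (17,11,c); (17,12,c); (17,13,c)
step 2: rule r1; match: 0->14, 1->1, 2->11, 3->13; deleted nodes 14; deleted edges (14,1,c); (14,11,c); (14,13,c); added nodes 18, 19, 20, 21, 22, 23, 24; added edges (21,1,c); (21,18,c); (21,20,c); (22,11,c); (22,18,c); (22,19,c); (23,13,c); (23,19,c); (23,20,c); (24,18,c); (24,19,c); (24,20,c); result: nodes: 1:vx, 2:vx, 3:vx, 4:vx, 5:vx, 7:vx, 10:tri, 11:vx, 12:vx, 13:vx, 15:tri, 16:tri, 17:tri, 18:vx, 19:vx, 20:vx, 21:tri, 22:tri, 23:tri, 24:tri edges: (10,2,c); (10,2,ck); (10,3,c); (10,7,c); (15,3,c); (15,11,c); (15,12,c); (16,4,c); (16,12,c); (16,13,c); (17,11,c); (17,12,c); (17,13,c); (21,1,c); (21,18,c); (21,20,c); (22,11,c); (22,18,c); (22,19,c); (23,13,c); (23,19,c); (23,20,c); (24,18,c); (24,19,c); (24,20,c)
final:
nodes: 1:vx, 2:vx, 3:vx, 4:vx, 5:vx, 7:vx, 10:tri, 11:vx, 12:vx, 13:vx, 15:tri, 16:tri, 17:tri, 18:vx, 19:vx, 20:vx, 21:tri, 22:tri, 23:tri, 24:tri
edges: (10,2,c); (10,2,ck); (10,3,c); (10,7,c); (15,3,c); (15,11,c); (15,12,c); (16,4,c); (16,12,c); (16,13,c); (17,11,c); (17,12,c); (17,13,c); (21,1,c); (21,18,c); (21,20,c); (22,11,c); (22,18,c); (22,19,c); (23,13,c); (23,19,c); (23,20,c); (24,18,c); (24,19,c); (24,20,c)


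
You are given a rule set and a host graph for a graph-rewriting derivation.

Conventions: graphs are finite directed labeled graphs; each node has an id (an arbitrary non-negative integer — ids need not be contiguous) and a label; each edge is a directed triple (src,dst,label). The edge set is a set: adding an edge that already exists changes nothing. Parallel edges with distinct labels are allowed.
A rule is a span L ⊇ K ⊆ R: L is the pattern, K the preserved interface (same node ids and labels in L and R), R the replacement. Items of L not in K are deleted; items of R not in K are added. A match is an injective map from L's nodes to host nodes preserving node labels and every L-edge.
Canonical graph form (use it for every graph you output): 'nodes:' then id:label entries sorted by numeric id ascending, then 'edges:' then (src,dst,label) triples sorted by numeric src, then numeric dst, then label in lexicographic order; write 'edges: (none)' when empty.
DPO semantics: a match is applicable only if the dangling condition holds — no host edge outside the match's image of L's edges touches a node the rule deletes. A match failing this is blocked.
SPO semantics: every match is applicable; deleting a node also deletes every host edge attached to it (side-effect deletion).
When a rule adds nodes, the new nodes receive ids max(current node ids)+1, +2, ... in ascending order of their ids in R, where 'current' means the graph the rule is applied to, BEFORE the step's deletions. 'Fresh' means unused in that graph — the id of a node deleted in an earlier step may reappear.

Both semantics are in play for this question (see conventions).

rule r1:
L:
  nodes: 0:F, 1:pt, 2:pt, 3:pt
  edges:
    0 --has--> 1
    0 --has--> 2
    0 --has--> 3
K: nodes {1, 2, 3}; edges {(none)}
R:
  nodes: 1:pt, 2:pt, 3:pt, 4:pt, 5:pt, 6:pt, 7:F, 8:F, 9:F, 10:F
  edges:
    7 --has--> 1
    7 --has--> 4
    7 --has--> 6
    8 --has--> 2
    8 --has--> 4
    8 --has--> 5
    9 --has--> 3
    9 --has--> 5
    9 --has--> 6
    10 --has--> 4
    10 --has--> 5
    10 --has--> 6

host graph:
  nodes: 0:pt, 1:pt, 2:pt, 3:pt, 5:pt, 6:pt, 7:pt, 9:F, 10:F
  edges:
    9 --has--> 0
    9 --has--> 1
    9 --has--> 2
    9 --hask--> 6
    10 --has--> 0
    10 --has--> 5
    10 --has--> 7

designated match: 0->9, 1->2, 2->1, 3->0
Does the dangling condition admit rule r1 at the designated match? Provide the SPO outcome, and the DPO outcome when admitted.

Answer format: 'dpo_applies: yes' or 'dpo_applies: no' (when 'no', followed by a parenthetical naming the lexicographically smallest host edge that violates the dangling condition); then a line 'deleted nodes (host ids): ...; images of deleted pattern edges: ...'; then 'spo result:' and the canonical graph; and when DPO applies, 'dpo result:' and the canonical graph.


dpo_applies: no
(the rule deletes node 9, which keeps host edge (9,6,hask) outside the match image — the dangling condition fails, DPO blocks; SPO proceeds and side-deletes such edges)
deleted nodes (host ids): 9; images of deleted pattern edges: (9,0,has); (9,1,has); (9,2,has)
spo result:
nodes: 0:pt, 1:pt, 2:pt, 3:pt, 5:pt, 6:pt, 7:pt, 10:F, 11:pt, 12:pt, 13:pt, 14:F, 15:F, 16:F, 17:F
edges: (10,0,has); (10,5,has); (10,7,has); (14,2,has); (14,11,has); (14,13,has); (15,1,has); (15,11,has); (15,12,has); (16,0,has); (16,12,has); (16,13,has); (17,11,has); (17,12,has); (17,13,has)


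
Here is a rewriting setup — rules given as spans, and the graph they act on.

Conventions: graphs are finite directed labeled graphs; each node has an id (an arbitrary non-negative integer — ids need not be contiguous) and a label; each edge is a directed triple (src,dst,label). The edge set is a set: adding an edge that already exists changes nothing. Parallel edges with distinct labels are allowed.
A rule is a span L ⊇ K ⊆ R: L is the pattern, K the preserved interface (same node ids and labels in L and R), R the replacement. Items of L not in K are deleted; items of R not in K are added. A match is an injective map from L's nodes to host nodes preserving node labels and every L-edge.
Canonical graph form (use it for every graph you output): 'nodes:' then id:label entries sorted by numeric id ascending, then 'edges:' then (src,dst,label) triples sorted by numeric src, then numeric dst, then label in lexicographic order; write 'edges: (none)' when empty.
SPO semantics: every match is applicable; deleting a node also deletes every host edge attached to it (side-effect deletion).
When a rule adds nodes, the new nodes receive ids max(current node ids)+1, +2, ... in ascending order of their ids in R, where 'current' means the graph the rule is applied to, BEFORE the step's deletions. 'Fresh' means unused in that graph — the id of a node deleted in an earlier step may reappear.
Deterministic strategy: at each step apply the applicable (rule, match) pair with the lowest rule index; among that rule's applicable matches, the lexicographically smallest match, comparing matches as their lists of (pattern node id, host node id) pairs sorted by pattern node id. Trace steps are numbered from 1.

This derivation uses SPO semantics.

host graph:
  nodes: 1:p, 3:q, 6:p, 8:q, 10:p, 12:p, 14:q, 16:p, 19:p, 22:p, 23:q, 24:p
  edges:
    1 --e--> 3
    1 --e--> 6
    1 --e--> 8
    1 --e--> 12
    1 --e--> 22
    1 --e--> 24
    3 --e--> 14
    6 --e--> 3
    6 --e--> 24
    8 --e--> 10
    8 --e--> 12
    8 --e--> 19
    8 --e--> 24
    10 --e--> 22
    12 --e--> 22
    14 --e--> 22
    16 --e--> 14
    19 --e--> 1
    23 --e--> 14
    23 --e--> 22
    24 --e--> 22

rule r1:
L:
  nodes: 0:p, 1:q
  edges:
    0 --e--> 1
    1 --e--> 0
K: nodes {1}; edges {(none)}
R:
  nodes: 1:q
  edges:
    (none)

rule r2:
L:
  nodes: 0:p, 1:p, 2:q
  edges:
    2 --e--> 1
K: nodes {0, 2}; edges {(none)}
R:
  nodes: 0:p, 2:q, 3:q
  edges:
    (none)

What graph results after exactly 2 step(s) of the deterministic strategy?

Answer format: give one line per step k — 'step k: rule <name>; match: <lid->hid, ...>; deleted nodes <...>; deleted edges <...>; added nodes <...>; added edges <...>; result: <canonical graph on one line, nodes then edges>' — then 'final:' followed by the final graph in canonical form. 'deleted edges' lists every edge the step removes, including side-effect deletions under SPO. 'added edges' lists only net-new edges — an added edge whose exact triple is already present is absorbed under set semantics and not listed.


step 1: rule r2; match: 0->1, 1->10, 2->8; deleted nodes 10; deleted edges (8,10,e); (10,22,e); added nodes 25; added edges (none); result: nodes: 1:p, 3:q, 6:p, 8:q, 12:p, 14:q, 16:p, 19:p, 22:p, 23:q, 24:p, 25:q edges: (1,3,e); (1,6,e); (1,8,e); (1,12,e); (1,22,e); (1,24,e); (3,14,e); (6,3,e); (6,24,e); (8,12,e); (8,19,e); (8,24,e); (12,22,e); (14,22,e); (16,14,e); (19,1,e); (23,14,e); (23,22,e); (24,22,e)
step 2: rule r2; match: 0->1, 1->12, 2->8; deleted nodes 12; deleted edges (1,12,e); (8,12,e); (12,22,e); added nodes 26; added edges (none); result: nodes: 1:p, 3:q, 6:p, 8:q, 14:q, 16:p, 19:p, 22:p, 23:q, 24:p, 25:q, 26:q edges: (1,3,e); (1,6,e); (1,8,e); (1,22,e); (1,24,e); (3,14,e); (6,3,e); (6,24,e); (8,19,e); (8,24,e); (14,22,e); (16,14,e); (19,1,e); (23,14,e); (23,22,e); (24,22,e)
final:
nodes: 1:p, 3:q, 6:p, 8:q, 14:q, 16:p, 19:p, 22:p, 23:q, 24:p, 25:q, 26:q
edges: (1,3,e); (1,6,e); (1,8,e); (1,22,e); (1,24,e); (3,14,e); (6,3,e); (6,24,e); (8,19,e); (8,24,e); (14,22,e); (16,14,e); (19,1,e); (23,14,e); (23,22,e); (24,22,e)


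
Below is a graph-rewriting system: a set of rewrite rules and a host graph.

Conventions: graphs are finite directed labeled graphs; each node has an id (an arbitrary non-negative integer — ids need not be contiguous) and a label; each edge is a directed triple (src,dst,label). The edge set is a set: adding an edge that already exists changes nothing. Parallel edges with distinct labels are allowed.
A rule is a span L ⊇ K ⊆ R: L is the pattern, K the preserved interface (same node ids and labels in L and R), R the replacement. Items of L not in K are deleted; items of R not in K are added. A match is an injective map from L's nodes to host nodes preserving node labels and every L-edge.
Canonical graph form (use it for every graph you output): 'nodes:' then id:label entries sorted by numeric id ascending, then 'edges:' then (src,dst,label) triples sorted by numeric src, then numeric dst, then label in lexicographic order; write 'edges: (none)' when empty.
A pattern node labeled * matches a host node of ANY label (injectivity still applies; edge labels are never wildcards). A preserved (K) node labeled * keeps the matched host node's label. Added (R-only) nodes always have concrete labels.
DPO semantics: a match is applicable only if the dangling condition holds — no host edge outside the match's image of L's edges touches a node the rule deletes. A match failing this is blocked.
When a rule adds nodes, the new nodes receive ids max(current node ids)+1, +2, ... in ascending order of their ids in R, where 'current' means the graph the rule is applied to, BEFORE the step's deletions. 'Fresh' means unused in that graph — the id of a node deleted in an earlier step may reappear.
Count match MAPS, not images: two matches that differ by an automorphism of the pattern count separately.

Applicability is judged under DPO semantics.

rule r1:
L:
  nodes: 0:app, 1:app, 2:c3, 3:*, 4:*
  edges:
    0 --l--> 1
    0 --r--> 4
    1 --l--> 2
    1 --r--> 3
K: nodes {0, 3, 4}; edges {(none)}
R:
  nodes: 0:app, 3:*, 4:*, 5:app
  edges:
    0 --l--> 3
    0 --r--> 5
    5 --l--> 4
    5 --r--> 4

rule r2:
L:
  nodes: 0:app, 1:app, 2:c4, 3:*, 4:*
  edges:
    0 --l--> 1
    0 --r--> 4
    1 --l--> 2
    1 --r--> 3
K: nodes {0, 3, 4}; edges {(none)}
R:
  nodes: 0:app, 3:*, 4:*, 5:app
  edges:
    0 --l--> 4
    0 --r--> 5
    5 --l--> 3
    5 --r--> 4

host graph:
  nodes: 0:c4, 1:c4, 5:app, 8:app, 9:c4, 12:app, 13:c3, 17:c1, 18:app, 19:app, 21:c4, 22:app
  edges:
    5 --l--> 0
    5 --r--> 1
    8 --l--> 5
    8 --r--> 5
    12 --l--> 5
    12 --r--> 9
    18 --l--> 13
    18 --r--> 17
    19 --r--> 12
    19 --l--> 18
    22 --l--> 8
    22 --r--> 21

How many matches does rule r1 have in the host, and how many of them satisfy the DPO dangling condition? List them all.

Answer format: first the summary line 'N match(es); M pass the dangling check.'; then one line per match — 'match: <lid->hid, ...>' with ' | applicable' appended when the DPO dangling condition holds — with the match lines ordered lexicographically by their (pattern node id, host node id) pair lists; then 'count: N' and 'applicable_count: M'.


1 match(es); 1 pass the dangling check.
match: 0->19, 1->18, 2->13, 3->17, 4->12 | applicable
count: 1
applicable_count: 1


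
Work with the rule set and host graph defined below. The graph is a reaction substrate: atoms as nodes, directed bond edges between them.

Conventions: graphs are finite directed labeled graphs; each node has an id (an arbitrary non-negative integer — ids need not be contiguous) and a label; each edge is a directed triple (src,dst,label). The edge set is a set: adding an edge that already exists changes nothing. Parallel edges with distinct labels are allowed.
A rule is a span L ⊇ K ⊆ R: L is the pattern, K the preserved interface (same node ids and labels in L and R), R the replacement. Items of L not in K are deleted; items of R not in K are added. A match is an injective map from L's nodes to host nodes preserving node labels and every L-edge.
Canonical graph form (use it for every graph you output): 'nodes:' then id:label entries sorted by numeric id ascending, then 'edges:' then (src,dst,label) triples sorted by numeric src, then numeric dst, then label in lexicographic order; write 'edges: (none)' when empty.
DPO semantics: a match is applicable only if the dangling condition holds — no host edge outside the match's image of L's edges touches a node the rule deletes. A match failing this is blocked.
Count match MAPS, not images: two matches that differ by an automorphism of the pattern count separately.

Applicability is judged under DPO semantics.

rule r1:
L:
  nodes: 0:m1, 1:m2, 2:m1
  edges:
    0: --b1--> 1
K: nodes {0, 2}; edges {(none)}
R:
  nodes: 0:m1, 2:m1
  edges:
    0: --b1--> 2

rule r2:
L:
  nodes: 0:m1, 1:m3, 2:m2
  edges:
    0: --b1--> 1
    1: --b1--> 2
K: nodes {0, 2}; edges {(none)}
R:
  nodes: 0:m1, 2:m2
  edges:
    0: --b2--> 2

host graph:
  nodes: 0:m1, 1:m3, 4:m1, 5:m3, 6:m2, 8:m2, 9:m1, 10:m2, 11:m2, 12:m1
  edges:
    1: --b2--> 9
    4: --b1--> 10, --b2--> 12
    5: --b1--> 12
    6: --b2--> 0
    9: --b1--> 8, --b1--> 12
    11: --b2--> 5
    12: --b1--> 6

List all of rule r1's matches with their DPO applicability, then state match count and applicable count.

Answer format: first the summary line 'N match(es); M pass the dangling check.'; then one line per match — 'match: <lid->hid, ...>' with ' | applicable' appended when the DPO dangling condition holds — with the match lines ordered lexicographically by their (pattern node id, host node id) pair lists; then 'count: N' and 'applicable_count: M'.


9 match(es); 6 pass the dangling check.
match: 0->4, 1->10, 2->0 | applicable
match: 0->4, 1->10, 2->9 | applicable
match: 0->4, 1->10, 2->12 | applicable
match: 0->9, 1->8, 2->0 | applicable
match: 0->9, 1->8, 2->4 | applicable
match: 0->9, 1->8, 2->12 | applicable
match: 0->12, 1->6, 2->0
match: 0->12, 1->6, 2->4
match: 0->12, 1->6, 2->9
count: 9
applicable_count: 6


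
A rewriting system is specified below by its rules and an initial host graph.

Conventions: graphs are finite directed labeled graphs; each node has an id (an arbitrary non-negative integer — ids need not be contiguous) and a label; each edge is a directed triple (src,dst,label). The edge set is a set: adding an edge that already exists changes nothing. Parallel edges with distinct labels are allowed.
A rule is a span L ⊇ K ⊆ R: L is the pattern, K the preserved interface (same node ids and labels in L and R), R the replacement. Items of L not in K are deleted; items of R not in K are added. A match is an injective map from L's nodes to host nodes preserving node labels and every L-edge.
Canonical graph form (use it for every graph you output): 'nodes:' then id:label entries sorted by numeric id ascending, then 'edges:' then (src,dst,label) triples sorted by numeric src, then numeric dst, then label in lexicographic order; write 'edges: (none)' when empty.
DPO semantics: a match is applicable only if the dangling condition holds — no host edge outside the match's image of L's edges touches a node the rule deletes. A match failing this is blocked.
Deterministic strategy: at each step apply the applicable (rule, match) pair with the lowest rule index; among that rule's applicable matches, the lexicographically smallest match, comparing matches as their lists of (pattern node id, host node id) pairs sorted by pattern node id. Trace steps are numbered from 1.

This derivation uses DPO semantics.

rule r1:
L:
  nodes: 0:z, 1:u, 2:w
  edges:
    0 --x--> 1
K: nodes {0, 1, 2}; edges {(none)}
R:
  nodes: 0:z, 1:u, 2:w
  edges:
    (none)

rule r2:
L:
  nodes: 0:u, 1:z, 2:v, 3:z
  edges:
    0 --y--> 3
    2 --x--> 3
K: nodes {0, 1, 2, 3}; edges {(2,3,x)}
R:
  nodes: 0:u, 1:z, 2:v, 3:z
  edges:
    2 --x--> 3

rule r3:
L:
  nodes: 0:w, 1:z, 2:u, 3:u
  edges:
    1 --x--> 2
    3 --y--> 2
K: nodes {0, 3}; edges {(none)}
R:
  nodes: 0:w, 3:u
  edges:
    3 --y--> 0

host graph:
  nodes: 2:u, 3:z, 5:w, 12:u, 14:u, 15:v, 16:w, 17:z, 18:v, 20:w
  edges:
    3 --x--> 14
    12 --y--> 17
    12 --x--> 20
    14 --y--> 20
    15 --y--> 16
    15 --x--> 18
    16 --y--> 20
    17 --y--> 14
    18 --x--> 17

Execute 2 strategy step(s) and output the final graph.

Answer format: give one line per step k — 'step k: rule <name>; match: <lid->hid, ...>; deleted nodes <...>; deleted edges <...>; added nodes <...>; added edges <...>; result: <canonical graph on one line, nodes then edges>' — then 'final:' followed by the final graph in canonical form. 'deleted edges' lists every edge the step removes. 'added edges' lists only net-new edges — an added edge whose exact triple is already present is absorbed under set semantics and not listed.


step 1: rule r1; match: 0->3, 1->14, 2->5; deleted nodes (none); deleted edges (3,14,x); added nodes (none); added edges (none); result: nodes: 2:u, 3:z, 5:w, 12:u, 14:u, 15:v, 16:w, 17:z, 18:v, 20:w edges: (12,17,y); (12,20,x); (14,20,y); (15,16,y); (15,18,x); (16,20,y); (17,14,y); (18,17,x)
step 2: rule r2; match: 0->12, 1->3, 2->18, 3->17; deleted nodes (none); deleted edges (12,17,y); added nodes (none); added edges (none); result: nodes: 2:u, 3:z, 5:w, 12:u, 14:u, 15:v, 16:w, 17:z, 18:v, 20:w edges: (12,20,x); (14,20,y); (15,16,y); (15,18,x); (16,20,y); (17,14,y); (18,17,x)
final:
nodes: 2:u, 3:z, 5:w, 12:u, 14:u, 15:v, 16:w, 17:z, 18:v, 20:w
edges: (12,20,x); (14,20,y); (15,16,y); (15,18,x); (16,20,y); (17,14,y); (18,17,x)
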